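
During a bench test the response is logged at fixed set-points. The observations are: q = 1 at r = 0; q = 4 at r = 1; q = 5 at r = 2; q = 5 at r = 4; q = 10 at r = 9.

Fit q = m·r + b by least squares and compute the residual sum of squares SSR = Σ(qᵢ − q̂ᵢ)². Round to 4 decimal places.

Compute the Gram sums: Σr·r = 102, Σr = 16, Σ1 = 5.
For Mᵀq: Σr·q = 124, Σq = 25.
So MᵀM·[m, b]ᵀ = Mᵀq: [[102, 16]; [16, 5]]·[m, b]ᵀ = [124, 25]ᵀ.
det = 102·5 − 16² = 254.
m = (124·5 − 16·25)/254 = 110/127; b = (102·25 − 16·124)/254 = 283/127.
Residuals: -156/127, 115/127, 132/127, -88/127, -3/127; SSR = 494/127.

SSR = 3.8898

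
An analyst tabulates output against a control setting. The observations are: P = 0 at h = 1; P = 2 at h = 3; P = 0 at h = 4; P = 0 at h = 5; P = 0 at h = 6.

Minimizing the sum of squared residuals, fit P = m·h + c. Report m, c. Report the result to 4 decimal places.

Setting ∂/∂m … = 0 gives: 87·m + 19·c = 6;  19·m + 5·c = 2.
(Σh·h = 87, Σh = 19, Σ1 = 5, Σh·P = 6, ΣP = 2.)
Eliminating c: 5·(row 1) − 19·(row 2) gives 74·m = 5·6 − 19·2 = -8, so m = -4/37.
Then c = (2 − 19·(-4/37))/5 = 30/37.

m = -0.1081, c = 0.8108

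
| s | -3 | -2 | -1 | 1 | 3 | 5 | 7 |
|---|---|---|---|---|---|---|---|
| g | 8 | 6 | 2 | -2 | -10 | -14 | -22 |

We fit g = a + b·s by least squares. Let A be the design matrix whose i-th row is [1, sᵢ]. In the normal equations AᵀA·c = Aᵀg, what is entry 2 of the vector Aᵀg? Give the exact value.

-294

Entry 2 ↔ basis s, so (Aᵀg)_{2} = Σᵢ (s)·gᵢ = (-3)·(8) + (-2)·(6) + (-1)·(2) + (1)·(-2) + (3)·(-10) + (5)·(-14) + (7)·(-22) = -294.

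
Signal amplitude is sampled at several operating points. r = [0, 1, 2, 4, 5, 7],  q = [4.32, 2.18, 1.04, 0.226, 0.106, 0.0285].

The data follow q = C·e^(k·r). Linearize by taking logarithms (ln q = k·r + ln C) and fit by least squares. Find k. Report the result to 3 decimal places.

k = -0.728

Taking logs, ln q = k·r + ln C, so regress ln q on r.
Sums: Σr = 19.0000, Σ(r)² = 95.0000, Σln q = -5.0076, Σr·ln q = -41.2177.
Normal system: [[95.0000, 19.0000]; [19.0000, 6]]·[k, ln C]ᵀ = [-41.2177, -5.0076]ᵀ.
Solving (det = 209.0000): k = -0.72805, ln C = 1.47088.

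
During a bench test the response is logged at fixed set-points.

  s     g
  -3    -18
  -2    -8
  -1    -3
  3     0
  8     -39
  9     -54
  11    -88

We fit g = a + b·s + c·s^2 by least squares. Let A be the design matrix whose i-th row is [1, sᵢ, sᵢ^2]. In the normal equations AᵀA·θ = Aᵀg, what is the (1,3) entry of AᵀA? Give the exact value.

Row 1 ↔ basis 1, column 3 ↔ basis s^2, so (AᵀA)_{1,3} = Σᵢ s^2 = (1)·(9) + (1)·(4) + (1)·(1) + (1)·(9) + (1)·(64) + (1)·(81) + (1)·(121) = 289.

289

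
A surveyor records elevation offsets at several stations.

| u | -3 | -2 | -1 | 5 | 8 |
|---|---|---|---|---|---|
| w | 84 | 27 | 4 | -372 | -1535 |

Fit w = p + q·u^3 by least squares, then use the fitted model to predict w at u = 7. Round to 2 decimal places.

ŵ = -1027.38

With design matrix M, MᵀM = [[5, 601]; [601, 278563]] and Mᵀw = [-1792, -834908]ᵀ.
Eliminating q: 278563·(row 1) − 601·(row 2) gives 1031614·p = 278563·(-1792) − 601·(-834908) = 2594812, so p = 1297406/515807.
Then q = ((-834908) − 601·(1297406/515807))/278563 = -1548774/515807.
At u = 7: ŵ = (1297406/515807)·(1) + (-1548774/515807)·(343) = -529932076/515807.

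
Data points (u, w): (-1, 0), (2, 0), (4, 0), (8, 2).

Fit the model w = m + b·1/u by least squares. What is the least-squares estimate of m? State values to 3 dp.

Entries of AᵀA: Σ1 = 4, Σ1/u = -1/8, Σ1/u·1/u = 85/64.
For Aᵀw: Σw = 2, Σ1/u·w = 1/4.
Δ = 4·(85/64) − (-1/8)² = 339/64.
m = (2·(85/64) − (-1/8)·(1/4))/(339/64) = 172/339; b = (4·(1/4) − (-1/8)·2)/(339/64) = 80/339.

m = 0.507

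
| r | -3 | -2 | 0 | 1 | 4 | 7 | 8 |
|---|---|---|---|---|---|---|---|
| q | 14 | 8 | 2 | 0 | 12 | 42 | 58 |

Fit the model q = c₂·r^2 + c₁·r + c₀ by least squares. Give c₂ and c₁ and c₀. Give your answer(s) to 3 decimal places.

The normal equations are: 6851·c₂ + 885·c₁ + 143·c₀ = 6120;  885·c₂ + 143·c₁ + 15·c₀ = 748;  143·c₂ + 15·c₁ + 7·c₀ = 136.
(Σr^2·r^2 = 6851, Σr^2·r = 885, Σr^2 = 143, Σr·r = 143, Σr = 15, Σ1 = 7, Σr^2·q = 6120, Σr·q = 748, Σq = 136.)
Solving the 3×3 system (Gaussian elimination) gives c₂ = 186014/176561, c₁ = -243644/176561, c₀ = 152422/176561.

c₂ = 1.054, c₁ = -1.380, c₀ = 0.863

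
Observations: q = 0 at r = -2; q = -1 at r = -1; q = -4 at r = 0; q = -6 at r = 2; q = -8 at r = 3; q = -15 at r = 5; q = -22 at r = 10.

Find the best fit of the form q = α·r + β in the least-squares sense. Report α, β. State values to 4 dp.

Compute the Gram sums: Σr·r = 143, Σr = 17, Σ1 = 7.
For Xᵀq: Σr·q = -330, Σq = -56.
So XᵀX·[α, β]ᵀ = Xᵀq: [[143, 17]; [17, 7]]·[α, β]ᵀ = [-330, -56]ᵀ.
Eliminating β: 7·(row 1) − 17·(row 2) gives 712·α = 7·(-330) − 17·(-56) = -1358, so α = -679/356.
Then β = ((-56) − 17·(-679/356))/7 = -1199/356.

α = -1.9073, β = -3.3680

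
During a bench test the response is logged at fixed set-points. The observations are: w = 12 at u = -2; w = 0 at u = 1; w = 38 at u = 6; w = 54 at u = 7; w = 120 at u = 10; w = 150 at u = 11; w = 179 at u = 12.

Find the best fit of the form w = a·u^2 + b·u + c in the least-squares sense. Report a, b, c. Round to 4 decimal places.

From the data, Σu^2·u^2 = 49091, Σu^2·u = 4611, Σu^2 = 455, Σu·u = 455, Σu = 45, Σ1 = 7.
Moment sums: Σu^2·w = 59988, Σu·w = 5580, Σw = 553.
Normal equations: [[49091, 4611, 455]; [4611, 455, 45]; [455, 45, 7]]·[a, b, c]ᵀ = [59988, 5580, 553]ᵀ.
Inverting the 3×3 Gram matrix, [a, b, c]ᵀ = [1995415/1370194, -508299/195742, 708403/685097]ᵀ.

a = 1.4563, b = -2.5968, c = 1.0340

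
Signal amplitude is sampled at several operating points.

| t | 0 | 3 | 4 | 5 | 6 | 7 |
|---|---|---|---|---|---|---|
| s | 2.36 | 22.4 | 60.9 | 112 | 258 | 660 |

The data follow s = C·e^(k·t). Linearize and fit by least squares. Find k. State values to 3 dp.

With ln sᵢ as the transformed response and tᵢ as the regressor:
Σt = 25.0000, Σ(t)² = 135.0000, Σln s = 24.8407, Σt·ln s = 128.1200.
Equations: 135.0000·k + 25.0000·ln C = 128.1200;  25.0000·k + 6·ln C = 24.8407.
Slope k = (n·Σt·ln s − Σt·Σln s)/(n·Σ(t)² − (Σt)²) = (6·128.1200 − 25.0000·24.8407)/185.0000 = 0.79840; ln C = (Σln s − k·Σt)/n = 0.81344.

k = 0.798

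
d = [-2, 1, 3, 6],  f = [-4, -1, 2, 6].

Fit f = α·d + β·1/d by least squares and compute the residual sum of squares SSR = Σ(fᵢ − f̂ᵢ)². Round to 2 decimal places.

SSR = 7.51

AᵀA·[α, β]ᵀ = Aᵀf reads: 50·α + 4·β = 49;  4·α + (25/18)·β = 8/3.
(Σd·d = 50, Σd·1/d = 4, Σ1/d·1/d = 25/18, Σd·f = 49, Σ1/d·f = 8/3.)
Determinant 50·(25/18) − 4² = 481/9.
α = (49·(25/18) − 4·(8/3))/(481/9) = 1033/962; β = (50·(8/3) − 4·49)/(481/9) = -564/481.
Residuals: -1173/481, -867/962, -799/962, -119/481; SSR = 7225/962.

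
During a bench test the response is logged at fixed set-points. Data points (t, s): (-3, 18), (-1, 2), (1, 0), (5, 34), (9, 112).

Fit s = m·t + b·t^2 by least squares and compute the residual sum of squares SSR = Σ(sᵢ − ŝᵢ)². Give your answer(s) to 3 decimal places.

The normal system MᵀM·[m, b]ᵀ = Mᵀs is [[117, 827]; [827, 7269]]·[m, b]ᵀ = [1122, 10086]ᵀ.
Eliminating b: 7269·(row 1) − 827·(row 2) gives 166544·m = 7269·1122 − 827·10086 = -185304, so m = -3309/2974.
Then b = (10086 − 827·(-3309/2974))/7269 = 4503/2974.
Residuals: 1539/1487, -932/1487, -597/1487, 2543/1487, -937/1487; SSR = 7356/1487.

SSR = 4.947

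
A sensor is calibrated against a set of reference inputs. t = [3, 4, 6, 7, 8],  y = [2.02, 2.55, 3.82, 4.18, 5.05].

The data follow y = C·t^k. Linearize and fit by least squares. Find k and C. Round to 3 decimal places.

Linearized form: ln y = k·ln t + ln C. From the 5 transformed points,
XᵀX = [[14.4498, 8.3020]; [8.3020, 5]], rhs = [10.6222, 6.0291]ᵀ  (here Σln t = 8.3020, Σ(ln t)² = 14.4498, Σln y = 6.0291, Σln t·ln y = 10.6222).
Slope k = (n·Σln t·ln y − Σln t·Σln y)/(n·Σ(ln t)² − (Σln t)²) = (5·10.6222 − 8.3020·6.0291)/3.3255 = 0.91927; ln C = (Σln y − k·Σln t)/n = -0.32053, so C = exp(-0.32053) = 0.72576.

k = 0.919, C = 0.726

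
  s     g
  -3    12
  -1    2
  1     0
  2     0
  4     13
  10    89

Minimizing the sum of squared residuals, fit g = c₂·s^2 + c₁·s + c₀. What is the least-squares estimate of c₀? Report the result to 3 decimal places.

Compute the Gram sums: Σs^2·s^2 = 10355, Σs^2·s = 1045, Σs^2 = 131, Σs·s = 131, Σs = 13, Σ1 = 6.
Right-hand side: Σs^2·g = 9218, Σs·g = 904, Σg = 116.
So XᵀX·[c₂, c₁, c₀]ᵀ = Xᵀg: [[10355, 1045, 131]; [1045, 131, 13]; [131, 13, 6]]·[c₂, c₁, c₀]ᵀ = [9218, 904, 116]ᵀ.
Inverting the 3×3 Gram matrix, [c₂, c₁, c₀]ᵀ = [190687/191344, -197025/191344, -4641/23918]ᵀ.

c₀ = -0.194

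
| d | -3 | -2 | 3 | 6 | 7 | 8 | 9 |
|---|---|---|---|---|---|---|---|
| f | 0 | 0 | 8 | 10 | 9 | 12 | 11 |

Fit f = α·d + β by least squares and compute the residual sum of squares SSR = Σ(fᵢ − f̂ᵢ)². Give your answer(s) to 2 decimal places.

SSR = 8.83

From the data, Σd·d = 252, Σd = 28, Σ1 = 7.
And Σd·f = 342, Σf = 50.
Eliminating β: 7·(row 1) − 28·(row 2) gives 980·α = 7·342 − 28·50 = 994, so α = 71/70.
Then β = (50 − 28·(71/70))/7 = 108/35.
Residuals: -3/70, -37/35, 131/70, 29/35, -83/70, 4/5, -17/14; SSR = 309/35.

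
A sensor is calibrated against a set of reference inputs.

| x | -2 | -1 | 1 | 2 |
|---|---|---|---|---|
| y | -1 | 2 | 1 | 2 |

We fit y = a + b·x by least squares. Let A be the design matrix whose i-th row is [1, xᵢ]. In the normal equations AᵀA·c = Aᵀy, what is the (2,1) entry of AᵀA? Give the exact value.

Row 2 ↔ basis x, column 1 ↔ basis 1, so (AᵀA)_{2,1} = Σᵢ x = (-2)·(1) + (-1)·(1) + (1)·(1) + (2)·(1) = 0.

0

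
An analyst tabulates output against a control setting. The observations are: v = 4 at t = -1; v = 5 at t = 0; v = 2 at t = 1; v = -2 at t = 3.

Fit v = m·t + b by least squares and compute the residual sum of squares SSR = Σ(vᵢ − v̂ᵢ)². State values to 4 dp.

SSR = 3.8857

Compute the Gram sums: Σt·t = 11, Σt = 3, Σ1 = 4.
And Σt·v = -8, Σv = 9.
AᵀA·[m, b]ᵀ = Aᵀv becomes [[11, 3]; [3, 4]]·[m, b]ᵀ = [-8, 9]ᵀ.
Determinant 11·4 − 3² = 35.
m = ((-8)·4 − 3·9)/35 = -59/35; b = (11·9 − 3·(-8))/35 = 123/35.
Residuals: -6/5, 52/35, 6/35, -16/35; SSR = 136/35.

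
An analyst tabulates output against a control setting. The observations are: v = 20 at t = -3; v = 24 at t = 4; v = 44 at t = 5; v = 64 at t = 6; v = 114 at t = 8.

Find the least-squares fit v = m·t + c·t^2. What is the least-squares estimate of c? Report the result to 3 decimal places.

From the data, Σt·t = 150, Σt·t^2 = 890, Σt^2·t^2 = 6354.
Moment sums: Σt·v = 1552, Σt^2·v = 11264.
So MᵀM·[m, c]ᵀ = Mᵀv: [[150, 890]; [890, 6354]]·[m, c]ᵀ = [1552, 11264]ᵀ.
Δ = 150·6354 − 890² = 161000.
m = (1552·6354 − 890·11264)/161000 = -20444/20125; c = (150·11264 − 890·1552)/161000 = 7708/4025.

c = 1.915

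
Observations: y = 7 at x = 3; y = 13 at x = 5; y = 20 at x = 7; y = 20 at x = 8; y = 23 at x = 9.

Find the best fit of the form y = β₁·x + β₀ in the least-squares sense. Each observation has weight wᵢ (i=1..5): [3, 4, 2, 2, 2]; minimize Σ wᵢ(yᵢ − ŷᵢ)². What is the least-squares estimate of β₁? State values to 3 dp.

β₁ = 2.687

With design matrix M, MᵀWM = [[515, 77]; [77, 13]] and MᵀWy = [1337, 199]ᵀ.
Eliminating β₀: 13·(row 1) − 77·(row 2) gives 766·β₁ = 13·1337 − 77·199 = 2058, so β₁ = 1029/383.
Then β₀ = (199 − 77·(1029/383))/13 = -232/383.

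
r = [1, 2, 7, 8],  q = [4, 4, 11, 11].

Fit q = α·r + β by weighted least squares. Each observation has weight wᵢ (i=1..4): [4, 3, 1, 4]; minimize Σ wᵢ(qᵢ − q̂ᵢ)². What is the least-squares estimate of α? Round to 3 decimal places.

α = 1.076

Forming XᵀWX = [[321, 49]; [49, 12]] and XᵀWq = [469, 83]ᵀ gives XᵀWX·[α, β]ᵀ = XᵀWq.
Determinant 321·12 − 49² = 1451.
α = (469·12 − 49·83)/1451 = 1561/1451; β = (321·83 − 49·469)/1451 = 3662/1451.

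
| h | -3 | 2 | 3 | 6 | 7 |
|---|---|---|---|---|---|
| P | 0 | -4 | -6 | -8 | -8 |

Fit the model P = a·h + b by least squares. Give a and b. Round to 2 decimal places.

a = -0.84, b = -2.68

Setting ∂/∂a … = 0 gives: 107·a + 15·b = -130;  15·a + 5·b = -26.
det = 107·5 − 15² = 310.
a = ((-130)·5 − 15·(-26))/310 = -26/31; b = (107·(-26) − 15·(-130))/310 = -416/155.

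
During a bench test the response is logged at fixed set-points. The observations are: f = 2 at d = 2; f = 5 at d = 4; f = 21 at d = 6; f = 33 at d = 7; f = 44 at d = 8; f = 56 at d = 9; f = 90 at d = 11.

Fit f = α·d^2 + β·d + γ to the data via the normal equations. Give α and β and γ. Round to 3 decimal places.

Forming AᵀA = [[29267, 3203, 371]; [3203, 371, 47]; [371, 47, 7]] and Aᵀf = [20703, 2227, 251]ᵀ gives AᵀA·[α, β, γ]ᵀ = Aᵀf.
Row-reducing yields α = 10706/11109, β = -4136/1587, γ = 8437/3703.

α = 0.964, β = -2.606, γ = 2.278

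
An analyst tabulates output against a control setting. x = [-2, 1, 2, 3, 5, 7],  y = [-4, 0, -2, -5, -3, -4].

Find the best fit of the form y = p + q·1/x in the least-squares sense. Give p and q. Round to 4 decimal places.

Compute the Gram sums: Σ1 = 6, Σ1/x = 176/105, Σ1/x·1/x = 36857/22050.
Moment sums: Σy = -18, Σ1/x·y = -193/105.
Δ = 6·(36857/22050) − (176/105)² = 15919/2205.
p = ((-18)·(36857/22050) − (176/105)·(-193/105))/(15919/2205) = -59549/15919; q = (6·(-193/105) − (176/105)·(-18))/(15919/2205) = 42210/15919.

p = -3.7408, q = 2.6515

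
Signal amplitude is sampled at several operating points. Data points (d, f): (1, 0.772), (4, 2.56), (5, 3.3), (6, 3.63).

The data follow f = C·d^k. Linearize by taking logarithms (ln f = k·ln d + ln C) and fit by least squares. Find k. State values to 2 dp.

k = 0.88

Linearized form: ln f = k·ln d + ln C. From the 4 transformed points,
Over the data: Σln d = 4.7875, Σ(ln d)² = 7.7225, Σln f = 3.1644, Σln d·ln f = 5.5347.
Normal system: [[7.7225, 4.7875]; [4.7875, 4]]·[k, ln C]ᵀ = [5.5347, 3.1644]ᵀ.
Solving (det = 7.9699): k = 0.87694, ln C = -0.25849.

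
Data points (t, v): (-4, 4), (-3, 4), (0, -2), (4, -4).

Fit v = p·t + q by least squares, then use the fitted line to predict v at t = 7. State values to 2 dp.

v̂ = -8.00

The normal equations are: 41·p + (-3)·q = -44;  (-3)·p + 4·q = 2.
(Σt·t = 41, Σt = -3, Σ1 = 4, Σt·v = -44, Σv = 2.)
det = 41·4 − (-3)² = 155.
p = ((-44)·4 − (-3)·2)/155 = -34/31; q = (41·2 − (-3)·(-44))/155 = -10/31.
At t = 7: v̂ = (-34/31)·(7) + (-10/31)·(1) = -8.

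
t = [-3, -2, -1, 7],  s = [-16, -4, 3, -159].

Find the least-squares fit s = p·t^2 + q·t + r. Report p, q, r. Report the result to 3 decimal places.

The normal equations are: 2499·p + 307·q + 63·r = -7948;  307·p + 63·q + 1·r = -1060;  63·p + 1·q + 4·r = -176.
(Σt^2·t^2 = 2499, Σt^2·t = 307, Σt^2 = 63, Σt·t = 63, Σt = 1, Σ1 = 4, Σt^2·s = -7948, Σt·s = -1060, Σs = -176.)
Solving the 3×3 system (Gaussian elimination) gives p = -14442/4861, q = -11674/4861, r = 16496/4861.

p = -2.971, q = -2.402, r = 3.394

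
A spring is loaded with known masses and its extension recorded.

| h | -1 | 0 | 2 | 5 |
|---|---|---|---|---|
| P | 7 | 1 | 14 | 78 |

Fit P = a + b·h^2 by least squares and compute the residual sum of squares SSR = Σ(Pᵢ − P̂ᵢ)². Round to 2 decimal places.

SSR = 4.65

With design matrix X, XᵀX = [[4, 30]; [30, 642]] and XᵀP = [100, 2013]ᵀ.
Δ = 4·642 − 30² = 1668.
a = (100·642 − 30·2013)/1668 = 635/278; b = (4·2013 − 30·100)/1668 = 421/139.
Residuals: 469/278, -357/278, -111/278, -1/278; SSR = 647/139.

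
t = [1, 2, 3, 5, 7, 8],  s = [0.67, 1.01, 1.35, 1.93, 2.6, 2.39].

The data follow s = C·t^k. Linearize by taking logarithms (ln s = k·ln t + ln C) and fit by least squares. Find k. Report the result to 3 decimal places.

k = 0.658

Let Y = ln s. Fitting Y = k·ln t + ln C by least squares:
Over the data: Σln t = 7.4265, Σ(ln t)² = 12.3883, Σln s = 2.3939, Σln t·ln s = 5.0660.
Normal system: [[12.3883, 7.4265]; [7.4265, 6]]·[k, ln C]ᵀ = [5.0660, 2.3939]ᵀ.
Slope k = (n·Σln t·ln s − Σln t·Σln s)/(n·Σ(ln t)² − (Σln t)²) = (6·5.0660 − 7.4265·2.3939)/19.1764 = 0.65797; ln C = (Σln s − k·Σln t)/n = -0.41542.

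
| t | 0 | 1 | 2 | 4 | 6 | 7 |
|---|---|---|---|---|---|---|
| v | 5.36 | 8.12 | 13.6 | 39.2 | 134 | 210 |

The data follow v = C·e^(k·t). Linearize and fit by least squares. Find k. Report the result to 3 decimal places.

k = 0.538

With ln vᵢ as the transformed response and tᵢ as the regressor:
Sums: Σt = 20.0000, Σ(t)² = 106.0000, Σln v = 20.2970, Σt·ln v = 88.8060.
Normal system: [[106.0000, 20.0000]; [20.0000, 6]]·[k, ln C]ᵀ = [88.8060, 20.2970]ᵀ.
Solving (det = 236.0000): k = 0.53770, ln C = 1.59051.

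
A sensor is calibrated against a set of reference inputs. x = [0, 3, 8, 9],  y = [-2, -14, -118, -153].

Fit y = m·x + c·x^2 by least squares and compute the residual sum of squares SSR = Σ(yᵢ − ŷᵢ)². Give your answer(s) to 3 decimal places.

SSR = 5.386

The normal equations are: 154·m + 1268·c = -2363;  1268·m + 10738·c = -20071.
det = 154·10738 − 1268² = 45828.
m = ((-2363)·10738 − 1268·(-20071))/45828 = 12689/7638; c = (154·(-20071) − 1268·(-2363))/45828 = -15775/7638.
Residuals: -2, -504/1273, 1134/1273, -840/1273; SSR = 6856/1273.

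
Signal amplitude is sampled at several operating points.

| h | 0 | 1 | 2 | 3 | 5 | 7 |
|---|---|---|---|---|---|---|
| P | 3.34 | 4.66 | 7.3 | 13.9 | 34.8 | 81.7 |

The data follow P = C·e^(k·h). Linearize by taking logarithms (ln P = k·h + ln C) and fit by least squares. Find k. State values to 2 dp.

k = 0.47

Taking logs, ln P = k·h + ln C, so regress ln P on h.
Σh = 18.0000, Σ(h)² = 88.0000, Σln P = 15.3174, Σh·ln P = 61.9799.
Equations: 88.0000·k + 18.0000·ln C = 61.9799;  18.0000·k + 6·ln C = 15.3174.
Δ = 88.0000·6 − (18.0000)² = 204.0000; k = (61.9799·6 − 18.0000·15.3174)/204.0000 = 0.47140, ln C = (88.0000·15.3174 − 18.0000·61.9799)/204.0000 = 1.13870.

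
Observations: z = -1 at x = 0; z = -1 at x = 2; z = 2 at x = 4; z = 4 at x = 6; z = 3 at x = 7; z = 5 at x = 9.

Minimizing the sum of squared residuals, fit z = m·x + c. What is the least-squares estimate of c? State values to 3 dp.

Entries of AᵀA: Σx·x = 186, Σx = 28, Σ1 = 6.
Right-hand side: Σx·z = 96, Σz = 12.
AᵀA·[m, c]ᵀ = Aᵀz becomes [[186, 28]; [28, 6]]·[m, c]ᵀ = [96, 12]ᵀ.
Determinant 186·6 − 28² = 332.
m = (96·6 − 28·12)/332 = 60/83; c = (186·12 − 28·96)/332 = -114/83.

c = -1.373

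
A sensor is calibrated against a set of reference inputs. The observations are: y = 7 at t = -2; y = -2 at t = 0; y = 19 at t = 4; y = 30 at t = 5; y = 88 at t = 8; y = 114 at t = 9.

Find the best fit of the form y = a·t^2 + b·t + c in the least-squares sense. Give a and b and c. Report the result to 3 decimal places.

Sums needed: Σt^2·t^2 = 11554, Σt^2·t = 1422, Σt^2 = 190, Σt·t = 190, Σt = 24, Σ1 = 6.
For Mᵀy: Σt^2·y = 15948, Σt·y = 1942, Σy = 256.
Solving the 3×3 system (Gaussian elimination) gives a = 97027/61699, b = -80768/61699, c = -116959/61699.

a = 1.573, b = -1.309, c = -1.896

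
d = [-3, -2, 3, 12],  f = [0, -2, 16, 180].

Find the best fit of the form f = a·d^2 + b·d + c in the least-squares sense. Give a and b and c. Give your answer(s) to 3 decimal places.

Compute the Gram sums: Σd^2·d^2 = 20914, Σd^2·d = 1720, Σd^2 = 166, Σd·d = 166, Σd = 10, Σ1 = 4.
And Σd^2·f = 26056, Σd·f = 2212, Σf = 194.
AᵀA·[a, b, c]ᵀ = Aᵀf becomes [[20914, 1720, 166]; [1720, 166, 10]; [166, 10, 4]]·[a, b, c]ᵀ = [26056, 2212, 194]ᵀ.
Inverting the 3×3 Gram matrix, [a, b, c]ᵀ = [9499/9150, 4831/1830, -3607/3050]ᵀ.

a = 1.038, b = 2.640, c = -1.183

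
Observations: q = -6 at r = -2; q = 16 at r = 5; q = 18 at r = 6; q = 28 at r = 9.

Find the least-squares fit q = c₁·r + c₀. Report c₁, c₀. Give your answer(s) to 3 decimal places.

AᵀA·[c₁, c₀]ᵀ = Aᵀq reads: 146·c₁ + 18·c₀ = 452;  18·c₁ + 4·c₀ = 56.
(Σr·r = 146, Σr = 18, Σ1 = 4, Σr·q = 452, Σq = 56.)
Eliminating c₀: 4·(row 1) − 18·(row 2) gives 260·c₁ = 4·452 − 18·56 = 800, so c₁ = 40/13.
Then c₀ = (56 − 18·(40/13))/4 = 2/13.

c₁ = 3.077, c₀ = 0.154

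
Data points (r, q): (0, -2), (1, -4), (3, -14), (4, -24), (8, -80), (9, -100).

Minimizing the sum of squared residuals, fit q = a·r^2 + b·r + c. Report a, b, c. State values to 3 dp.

Entries of XᵀX: Σr^2·r^2 = 10995, Σr^2·r = 1333, Σr^2 = 171, Σr·r = 171, Σr = 25, Σ1 = 6.
Right-hand side: Σr^2·q = -13734, Σr·q = -1682, Σq = -224.
Normal equations: [[10995, 1333, 171]; [1333, 171, 25]; [171, 25, 6]]·[a, b, c]ᵀ = [-13734, -1682, -224]ᵀ.
Solving the 3×3 system (Gaussian elimination) gives a = -20008/18075, b = -5572/6025, c = -34922/18075.

a = -1.107, b = -0.925, c = -1.932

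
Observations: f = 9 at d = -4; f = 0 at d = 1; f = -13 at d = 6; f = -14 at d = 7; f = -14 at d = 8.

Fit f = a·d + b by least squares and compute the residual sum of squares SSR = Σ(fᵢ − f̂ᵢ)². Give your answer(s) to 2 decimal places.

SSR = 6.40

Compute the Gram sums: Σd·d = 166, Σd = 18, Σ1 = 5.
Right-hand side: Σd·f = -324, Σf = -32.
Normal equations: [[166, 18]; [18, 5]]·[a, b]ᵀ = [-324, -32]ᵀ.
Eliminating b: 5·(row 1) − 18·(row 2) gives 506·a = 5·(-324) − 18·(-32) = -1044, so a = -522/253.
Then b = ((-32) − 18·(-522/253))/5 = 260/253.
Residuals: -71/253, 262/253, -417/253, -148/253, 34/23; SSR = 1618/253.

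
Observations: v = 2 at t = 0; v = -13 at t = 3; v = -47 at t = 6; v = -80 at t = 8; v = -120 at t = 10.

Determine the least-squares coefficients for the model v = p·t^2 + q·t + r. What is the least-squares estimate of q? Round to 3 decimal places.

q = -2.119

Setting ∂/∂p … = 0 gives: 15473·p + 1755·q + 209·r = -18929;  1755·p + 209·q + 27·r = -2161;  209·p + 27·q + 5·r = -258.
Row-reducing yields p = -10559/10434, q = -14737/6956, r = 44683/20868.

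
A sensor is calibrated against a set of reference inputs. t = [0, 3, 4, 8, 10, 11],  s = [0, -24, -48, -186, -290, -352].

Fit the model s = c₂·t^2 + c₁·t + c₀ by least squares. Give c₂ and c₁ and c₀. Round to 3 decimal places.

From the data, Σt^2·t^2 = 29074, Σt^2·t = 2934, Σt^2 = 310, Σt·t = 310, Σt = 36, Σ1 = 6.
Moment sums: Σt^2·s = -84480, Σt·s = -8524, Σs = -900.
Row-reducing yields c₂ = -161208/55435, c₁ = -442/55435, c₀ = 16482/55435.

c₂ = -2.908, c₁ = -0.008, c₀ = 0.297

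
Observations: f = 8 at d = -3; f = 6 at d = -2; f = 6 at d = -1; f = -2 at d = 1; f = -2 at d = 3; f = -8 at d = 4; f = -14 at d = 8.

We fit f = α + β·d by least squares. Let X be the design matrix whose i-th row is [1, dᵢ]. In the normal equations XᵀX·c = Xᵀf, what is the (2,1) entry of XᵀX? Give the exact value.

10

Row 2 ↔ basis d, column 1 ↔ basis 1, so (XᵀX)_{2,1} = Σᵢ d = (-3)·(1) + (-2)·(1) + (-1)·(1) + (1)·(1) + (3)·(1) + (4)·(1) + (8)·(1) = 10.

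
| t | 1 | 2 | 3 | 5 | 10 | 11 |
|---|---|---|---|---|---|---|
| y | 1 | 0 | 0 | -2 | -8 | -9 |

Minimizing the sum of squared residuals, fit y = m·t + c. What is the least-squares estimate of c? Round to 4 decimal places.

Setting ∂/∂m … = 0 gives: 260·m + 32·c = -188;  32·m + 6·c = -18.
(Σt·t = 260, Σt = 32, Σ1 = 6, Σt·y = -188, Σy = -18.)
det = 260·6 − 32² = 536.
m = ((-188)·6 − 32·(-18))/536 = -69/67; c = (260·(-18) − 32·(-188))/536 = 167/67.

c = 2.4925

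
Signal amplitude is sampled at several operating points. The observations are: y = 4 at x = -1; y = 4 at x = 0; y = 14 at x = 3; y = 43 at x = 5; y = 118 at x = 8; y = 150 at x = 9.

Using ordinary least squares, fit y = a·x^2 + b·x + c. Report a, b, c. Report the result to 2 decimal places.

Setting ∂/∂a … = 0 gives: 11364·a + 1392·b + 180·c = 20907;  1392·a + 180·b + 24·c = 2547;  180·a + 24·b + 6·c = 333.
(Σx^2·x^2 = 11364, Σx^2·x = 1392, Σx^2 = 180, Σx·x = 180, Σx = 24, Σ1 = 6, Σx^2·y = 20907, Σx·y = 2547, Σy = 333.)
Solving the 3×3 system (Gaussian elimination) gives a = 57/28, b = -51/28, c = 12/7.

a = 2.04, b = -1.82, c = 1.71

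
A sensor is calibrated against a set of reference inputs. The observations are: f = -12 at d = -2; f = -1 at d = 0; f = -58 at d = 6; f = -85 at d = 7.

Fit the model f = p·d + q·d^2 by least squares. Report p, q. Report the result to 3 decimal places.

Forming XᵀX = [[89, 551]; [551, 3713]] and Xᵀf = [-919, -6301]ᵀ gives XᵀX·[p, q]ᵀ = Xᵀf.
Δ = 89·3713 − 551² = 26856.
p = ((-919)·3713 − 551·(-6301))/26856 = 4967/2238; q = (89·(-6301) − 551·(-919))/26856 = -4535/2238.

p = 2.219, q = -2.026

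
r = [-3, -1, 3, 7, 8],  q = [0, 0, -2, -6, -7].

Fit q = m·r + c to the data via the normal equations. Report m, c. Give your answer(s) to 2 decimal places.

m = -0.67, c = -1.13

Entries of AᵀA: Σr·r = 132, Σr = 14, Σ1 = 5.
For Aᵀq: Σr·q = -104, Σq = -15.
Δ = 132·5 − 14² = 464.
m = ((-104)·5 − 14·(-15))/464 = -155/232; c = (132·(-15) − 14·(-104))/464 = -131/116.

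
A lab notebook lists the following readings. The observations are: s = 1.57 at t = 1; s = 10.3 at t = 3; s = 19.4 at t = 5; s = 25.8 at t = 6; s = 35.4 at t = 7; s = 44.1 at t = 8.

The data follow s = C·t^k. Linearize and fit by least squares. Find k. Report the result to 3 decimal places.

k = 1.577

Taking logs, ln s = k·ln t + ln C, so regress ln s on ln t.
Σln t = 8.5252, Σ(ln t)² = 15.1183, Σln s = 16.3520, Σln t·ln s = 27.9727.
Equations: 15.1183·k + 8.5252·ln C = 27.9727;  8.5252·k + 6·ln C = 16.3520.
Δ = 15.1183·6 − (8.5252)² = 18.0313; k = (27.9727·6 − 8.5252·16.3520)/18.0313 = 1.57682, ln C = (15.1183·16.3520 − 8.5252·27.9727)/18.0313 = 0.48490.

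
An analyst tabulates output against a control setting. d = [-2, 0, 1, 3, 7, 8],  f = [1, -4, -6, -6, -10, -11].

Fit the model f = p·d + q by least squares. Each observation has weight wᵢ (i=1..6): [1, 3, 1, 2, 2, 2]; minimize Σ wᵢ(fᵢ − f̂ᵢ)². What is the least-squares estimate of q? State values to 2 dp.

q = -3.35

Setting ∂/∂p … = 0 gives: 249·p + 35·q = -360;  35·p + 11·q = -71.
det = 249·11 − 35² = 1514.
p = ((-360)·11 − 35·(-71))/1514 = -1475/1514; q = (249·(-71) − 35·(-360))/1514 = -5079/1514.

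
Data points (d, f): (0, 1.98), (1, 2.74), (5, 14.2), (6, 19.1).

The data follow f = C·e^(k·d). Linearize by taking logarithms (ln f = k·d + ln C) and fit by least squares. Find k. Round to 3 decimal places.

k = 0.388

Let Y = ln f. Fitting Y = k·d + ln C by least squares:
Σd = 12.0000, Σ(d)² = 62.0000, Σln f = 7.2940, Σd·ln f = 31.9723.
Equations: 62.0000·k + 12.0000·ln C = 31.9723;  12.0000·k + 4·ln C = 7.2940.
Slope k = (n·Σd·ln f − Σd·Σln f)/(n·Σ(d)² − (Σd)²) = (4·31.9723 − 12.0000·7.2940)/104.0000 = 0.38809; ln C = (Σln f − k·Σd)/n = 0.65923.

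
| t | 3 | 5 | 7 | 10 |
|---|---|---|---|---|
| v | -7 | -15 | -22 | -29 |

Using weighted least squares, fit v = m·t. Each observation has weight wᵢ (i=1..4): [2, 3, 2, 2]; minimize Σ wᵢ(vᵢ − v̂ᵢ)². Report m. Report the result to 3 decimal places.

m = -2.954

Compute the Gram sums: Σwᵢ·t·t = 391.
Moment sums: Σwᵢ·t·v = -1155.
Normal equations: [[391]]·[m]ᵀ = [-1155]ᵀ.
m = (-1155)/391 = -2.95396.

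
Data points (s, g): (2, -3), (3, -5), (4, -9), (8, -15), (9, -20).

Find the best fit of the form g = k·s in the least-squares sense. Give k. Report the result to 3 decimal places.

Setting ∂/∂k … = 0 gives: 174·k = -357.
k = (-357)/174 = -2.05172.

k = -2.052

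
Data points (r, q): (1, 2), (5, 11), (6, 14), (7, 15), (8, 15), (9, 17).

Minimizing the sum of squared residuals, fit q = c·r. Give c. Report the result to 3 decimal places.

The normal equations are: 256·c = 519.
(Σr·r = 256, Σr·q = 519.)
c = 519/256 = 2.02734.

c = 2.027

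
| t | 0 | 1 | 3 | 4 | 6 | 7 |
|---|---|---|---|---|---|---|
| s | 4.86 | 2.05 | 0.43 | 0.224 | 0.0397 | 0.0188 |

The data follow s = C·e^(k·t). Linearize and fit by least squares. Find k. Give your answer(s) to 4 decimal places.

Let Y = ln s. Fitting Y = k·t + ln C by least squares:
Sums: Σt = 21.0000, Σ(t)² = 111.0000, Σln s = -7.2415, Σt·ln s = -54.9742.
Normal system: [[111.0000, 21.0000]; [21.0000, 6]]·[k, ln C]ᵀ = [-54.9742, -7.2415]ᵀ.
Solving (det = 225.0000): k = -0.79011, ln C = 1.55845.

k = -0.7901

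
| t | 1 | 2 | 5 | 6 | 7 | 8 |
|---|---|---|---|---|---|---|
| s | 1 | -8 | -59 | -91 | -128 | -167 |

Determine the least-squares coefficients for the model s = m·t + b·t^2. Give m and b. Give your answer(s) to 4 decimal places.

m = 2.6250, b = -2.9526

Setting ∂/∂m … = 0 gives: 179·m + 1205·b = -3088;  1205·m + 8435·b = -21742.
(Σt·t = 179, Σt·t^2 = 1205, Σt^2·t^2 = 8435, Σt·s = -3088, Σt^2·s = -21742.)
Δ = 179·8435 − 1205² = 57840.
m = ((-3088)·8435 − 1205·(-21742))/57840 = 21/8; b = (179·(-21742) − 1205·(-3088))/57840 = -28463/9640.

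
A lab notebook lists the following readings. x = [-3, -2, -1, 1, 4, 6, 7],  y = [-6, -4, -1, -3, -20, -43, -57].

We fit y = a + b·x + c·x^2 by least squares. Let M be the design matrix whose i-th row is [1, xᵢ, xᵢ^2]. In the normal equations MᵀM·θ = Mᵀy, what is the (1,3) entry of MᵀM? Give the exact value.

116

Row 1 ↔ basis 1, column 3 ↔ basis x^2, so (MᵀM)_{1,3} = Σᵢ x^2 = (1)·(9) + (1)·(4) + (1)·(1) + (1)·(1) + (1)·(16) + (1)·(36) + (1)·(49) = 116.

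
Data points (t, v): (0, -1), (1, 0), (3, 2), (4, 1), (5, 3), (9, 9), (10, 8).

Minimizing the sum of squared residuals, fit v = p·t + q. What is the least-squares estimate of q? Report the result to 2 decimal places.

The normal equations are: 232·p + 32·q = 186;  32·p + 7·q = 22.
(Σt·t = 232, Σt = 32, Σ1 = 7, Σt·v = 186, Σv = 22.)
Determinant 232·7 − 32² = 600.
p = (186·7 − 32·22)/600 = 299/300; q = (232·22 − 32·186)/600 = -106/75.

q = -1.41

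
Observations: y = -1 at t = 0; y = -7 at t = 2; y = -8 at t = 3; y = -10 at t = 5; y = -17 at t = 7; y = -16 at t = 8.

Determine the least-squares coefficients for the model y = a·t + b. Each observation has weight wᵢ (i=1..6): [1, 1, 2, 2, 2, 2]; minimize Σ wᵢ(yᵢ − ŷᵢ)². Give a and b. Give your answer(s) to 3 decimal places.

a = -1.893, b = -1.911

Entries of XᵀWX: Σwᵢ·t·t = 298, Σwᵢ·t = 48, Σwᵢ·1 = 10.
For XᵀWy: Σwᵢ·t·y = -656, Σwᵢ·y = -110.
XᵀWX·[a, b]ᵀ = XᵀWy becomes [[298, 48]; [48, 10]]·[a, b]ᵀ = [-656, -110]ᵀ.
Δ = 298·10 − 48² = 676.
a = ((-656)·10 − 48·(-110))/676 = -320/169; b = (298·(-110) − 48·(-656))/676 = -323/169.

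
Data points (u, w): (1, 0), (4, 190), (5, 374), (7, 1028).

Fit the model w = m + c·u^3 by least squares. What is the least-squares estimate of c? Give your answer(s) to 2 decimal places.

c = 3.01

With design matrix M, MᵀM = [[4, 533]; [533, 137371]] and Mᵀw = [1592, 411514]ᵀ.
Determinant 4·137371 − 533² = 265395.
m = (1592·137371 − 533·411514)/265395 = -3294/1361; c = (4·411514 − 533·1592)/265395 = 53168/17693.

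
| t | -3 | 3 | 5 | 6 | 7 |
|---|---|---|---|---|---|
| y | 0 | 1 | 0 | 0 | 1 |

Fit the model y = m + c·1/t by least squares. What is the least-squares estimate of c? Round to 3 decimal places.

c = 1.054

The normal system XᵀX·[m, c]ᵀ = Xᵀy is [[5, 107/210]; [107/210, 1521/4900]]·[m, c]ᵀ = [2, 10/21]ᵀ.
Eliminating c: (1521/4900)·(row 1) − (107/210)·(row 2) gives (14249/11025)·m = (1521/4900)·2 − (107/210)·(10/21) = 8339/22050, so m = 8339/28498.
Then c = ((10/21) − (107/210)·(8339/28498))/(1521/4900) = 15015/14249.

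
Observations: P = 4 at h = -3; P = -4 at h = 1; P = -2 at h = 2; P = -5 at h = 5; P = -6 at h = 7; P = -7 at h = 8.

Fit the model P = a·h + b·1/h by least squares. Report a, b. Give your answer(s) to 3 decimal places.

From the data, Σh·h = 152, Σh·1/h = 6, Σ1/h·1/h = 1014049/705600.
Moment sums: Σh·P = -143, Σ1/h·P = -1523/168.
XᵀX·[a, b]ᵀ = XᵀP becomes [[152, 6]; [6, 1014049/705600]]·[a, b]ᵀ = [-143, -1523/168]ᵀ.
det = 152·(1014049/705600) − 6² = 16091731/88200.
a = ((-143)·(1014049/705600) − 6·(-1523/168))/(16091731/88200) = -106629407/128733848; b = (152·(-1523/168) − 6·(-143))/(16091731/88200) = -45859800/16091731.

a = -0.828, b = -2.850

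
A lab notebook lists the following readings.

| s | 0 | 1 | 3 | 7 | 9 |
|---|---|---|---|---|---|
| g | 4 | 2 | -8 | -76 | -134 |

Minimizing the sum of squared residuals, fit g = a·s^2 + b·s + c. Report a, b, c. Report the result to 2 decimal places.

a = -1.91, b = 1.98, c = 3.13

Setting ∂/∂a … = 0 gives: 9044·a + 1100·b + 140·c = -14648;  1100·a + 140·b + 20·c = -1760;  140·a + 20·b + 5·c = -212.
Solving the 3×3 system (Gaussian elimination) gives a = -21/11, b = 109/55, c = 172/55.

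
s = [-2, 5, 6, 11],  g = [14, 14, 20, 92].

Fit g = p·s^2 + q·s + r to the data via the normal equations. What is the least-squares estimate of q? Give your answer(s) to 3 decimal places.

q = -3.218

Entries of AᵀA: Σs^2·s^2 = 16578, Σs^2·s = 1664, Σs^2 = 186, Σs·s = 186, Σs = 20, Σ1 = 4.
Moment sums: Σs^2·g = 12258, Σs·g = 1174, Σg = 140.
AᵀA·[p, q, r]ᵀ = Aᵀg becomes [[16578, 1664, 186]; [1664, 186, 20]; [186, 20, 4]]·[p, q, r]ᵀ = [12258, 1174, 140]ᵀ.
Solving the 3×3 system (Gaussian elimination) gives p = 73206/71569, q = -230343/71569, r = 252551/71569.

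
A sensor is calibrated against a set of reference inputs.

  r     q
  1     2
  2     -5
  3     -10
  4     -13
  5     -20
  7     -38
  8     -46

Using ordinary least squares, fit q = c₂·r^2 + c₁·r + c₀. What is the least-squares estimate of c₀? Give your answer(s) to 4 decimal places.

Sums needed: Σr^2·r^2 = 7476, Σr^2·r = 1080, Σr^2 = 168, Σr·r = 168, Σr = 30, Σ1 = 7.
Moment sums: Σr^2·q = -5622, Σr·q = -824, Σq = -130.
Solving the 3×3 system (Gaussian elimination) gives c₂ = -251/602, c₁ = -382/129, c₀ = 1242/301.

c₀ = 4.1262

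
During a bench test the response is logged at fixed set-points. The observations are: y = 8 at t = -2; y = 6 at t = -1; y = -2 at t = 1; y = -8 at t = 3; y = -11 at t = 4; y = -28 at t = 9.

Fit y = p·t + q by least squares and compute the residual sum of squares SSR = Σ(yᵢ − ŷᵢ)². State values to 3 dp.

SSR = 1.370

Normal-equation sums: Σt·t = 112, Σt = 14, Σ1 = 6.
Right-hand side: Σt·y = -344, Σy = -35.
Normal equations: [[112, 14]; [14, 6]]·[p, q]ᵀ = [-344, -35]ᵀ.
det = 112·6 − 14² = 476.
p = ((-344)·6 − 14·(-35))/476 = -787/238; q = (112·(-35) − 14·(-344))/476 = 32/17.
Residuals: -59/119, 193/238, -137/238, 9/238, 41/119, -29/238; SSR = 163/119.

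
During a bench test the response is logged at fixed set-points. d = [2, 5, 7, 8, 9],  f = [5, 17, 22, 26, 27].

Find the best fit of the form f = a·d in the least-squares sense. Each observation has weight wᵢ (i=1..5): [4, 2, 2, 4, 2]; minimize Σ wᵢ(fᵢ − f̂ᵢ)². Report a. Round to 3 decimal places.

Compute the Gram sums: Σwᵢ·d·d = 582.
Right-hand side: Σwᵢ·d·f = 1836.
So AᵀWA·[a]ᵀ = AᵀWf: [[582]]·[a]ᵀ = [1836]ᵀ.
a = 1836/582 = 3.15464.

a = 3.155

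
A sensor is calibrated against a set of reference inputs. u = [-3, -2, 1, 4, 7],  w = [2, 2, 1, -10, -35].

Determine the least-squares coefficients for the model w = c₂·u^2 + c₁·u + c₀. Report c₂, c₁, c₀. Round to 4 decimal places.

c₂ = -0.6126, c₁ = -1.1164, c₀ = 3.2419

From the data, Σu^2·u^2 = 2755, Σu^2·u = 373, Σu^2 = 79, Σu·u = 79, Σu = 7, Σ1 = 5.
And Σu^2·w = -1848, Σu·w = -294, Σw = -40.
So XᵀX·[c₂, c₁, c₀]ᵀ = Xᵀw: [[2755, 373, 79]; [373, 79, 7]; [79, 7, 5]]·[c₂, c₁, c₀]ᵀ = [-1848, -294, -40]ᵀ.
Inverting the 3×3 Gram matrix, [c₂, c₁, c₀]ᵀ = [-9040/14757, -16475/14757, 15947/4919]ᵀ.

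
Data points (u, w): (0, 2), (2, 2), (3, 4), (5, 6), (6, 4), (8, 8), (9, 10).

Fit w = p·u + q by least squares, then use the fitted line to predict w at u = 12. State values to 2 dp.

The normal system MᵀM·[p, q]ᵀ = Mᵀw is [[219, 33]; [33, 7]]·[p, q]ᵀ = [224, 36]ᵀ.
det = 219·7 − 33² = 444.
p = (224·7 − 33·36)/444 = 95/111; q = (219·36 − 33·224)/444 = 41/37.
At u = 12: ŵ = (95/111)·(12) + (41/37)·(1) = 421/37.

ŵ = 11.38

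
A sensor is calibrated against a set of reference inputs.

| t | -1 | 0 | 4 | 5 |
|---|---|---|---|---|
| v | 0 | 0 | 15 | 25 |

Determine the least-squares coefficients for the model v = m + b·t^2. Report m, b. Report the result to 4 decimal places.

With design matrix A, AᵀA = [[4, 42]; [42, 882]] and Aᵀv = [40, 865]ᵀ.
Determinant 4·882 − 42² = 1764.
m = (40·882 − 42·865)/1764 = -25/42; b = (4·865 − 42·40)/1764 = 445/441.

m = -0.5952, b = 1.0091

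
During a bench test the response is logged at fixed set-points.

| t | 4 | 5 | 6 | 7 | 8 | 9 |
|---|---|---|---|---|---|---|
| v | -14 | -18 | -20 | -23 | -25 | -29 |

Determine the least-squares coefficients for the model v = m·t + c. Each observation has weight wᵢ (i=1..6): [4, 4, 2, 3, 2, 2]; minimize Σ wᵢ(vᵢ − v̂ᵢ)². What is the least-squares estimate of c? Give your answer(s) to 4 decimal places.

Entries of XᵀWX: Σwᵢ·t·t = 673, Σwᵢ·t = 103, Σwᵢ·1 = 17.
Right-hand side: Σwᵢ·t·v = -2229, Σwᵢ·v = -345.
Normal equations: [[673, 103]; [103, 17]]·[m, c]ᵀ = [-2229, -345]ᵀ.
Determinant 673·17 − 103² = 832.
m = ((-2229)·17 − 103·(-345))/832 = -1179/416; c = (673·(-345) − 103·(-2229))/832 = -1299/416.

c = -3.1226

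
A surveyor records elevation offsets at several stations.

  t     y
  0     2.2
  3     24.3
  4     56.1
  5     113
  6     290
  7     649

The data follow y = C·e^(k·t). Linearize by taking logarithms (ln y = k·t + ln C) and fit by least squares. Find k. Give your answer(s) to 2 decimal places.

k = 0.81

With ln yᵢ as the transformed response and tᵢ as the regressor:
Over the data: Σt = 25.0000, Σ(t)² = 135.0000, Σln y = 24.8788, Σt·ln y = 128.6642.
Normal system: [[135.0000, 25.0000]; [25.0000, 6]]·[k, ln C]ᵀ = [128.6642, 24.8788]ᵀ.
Slope k = (n·Σt·ln y − Σt·Σln y)/(n·Σ(t)² − (Σt)²) = (6·128.6642 − 25.0000·24.8788)/185.0000 = 0.81090; ln C = (Σln y − k·Σt)/n = 0.76772.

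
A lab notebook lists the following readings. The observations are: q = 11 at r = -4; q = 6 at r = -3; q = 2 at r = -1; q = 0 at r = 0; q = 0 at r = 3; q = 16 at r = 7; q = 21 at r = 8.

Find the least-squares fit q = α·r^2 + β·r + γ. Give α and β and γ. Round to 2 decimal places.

Compute the Gram sums: Σr^2·r^2 = 6916, Σr^2·r = 790, Σr^2 = 148, Σr·r = 148, Σr = 10, Σ1 = 7.
For Aᵀq: Σr^2·q = 2360, Σr·q = 216, Σq = 56.
Row-reducing yields α = 5092/11123, β = -96476/100107, γ = -30256/100107.

α = 0.46, β = -0.96, γ = -0.30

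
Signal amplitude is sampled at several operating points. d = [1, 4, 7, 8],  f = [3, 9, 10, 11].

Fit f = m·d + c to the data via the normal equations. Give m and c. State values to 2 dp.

With design matrix X, XᵀX = [[130, 20]; [20, 4]] and Xᵀf = [197, 33]ᵀ.
Δ = 130·4 − 20² = 120.
m = (197·4 − 20·33)/120 = 16/15; c = (130·33 − 20·197)/120 = 35/12.

m = 1.07, c = 2.92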